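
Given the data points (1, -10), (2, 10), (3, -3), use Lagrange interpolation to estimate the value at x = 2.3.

Lagrange interpolation formula:
P(x) = Σ yᵢ × Lᵢ(x)
where Lᵢ(x) = Π_{j≠i} (x - xⱼ)/(xᵢ - xⱼ)

L_0(2.3) = (2.3 - 2)/(1 - 2) × (2.3 - 3)/(1 - 3) = -0.105000
L_1(2.3) = (2.3 - 1)/(2 - 1) × (2.3 - 3)/(2 - 3) = 0.910000
L_2(2.3) = (2.3 - 1)/(3 - 1) × (2.3 - 2)/(3 - 2) = 0.195000

P(2.3) = (-10)×L_0(2.3) + 10×L_1(2.3) + (-3)×L_2(2.3)
P(2.3) = 9.565000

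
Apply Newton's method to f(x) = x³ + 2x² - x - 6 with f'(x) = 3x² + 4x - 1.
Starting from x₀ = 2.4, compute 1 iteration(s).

f(x) = x³ + 2x² - x - 6
f'(x) = 3x² + 4x - 1
x₀ = 2.4

Newton-Raphson formula: x_{n+1} = x_n - f(x_n)/f'(x_n)

Iteration 1:
  f(2.400000) = 16.944000
  f'(2.400000) = 25.880000
  x_1 = 2.400000 - 16.944000/25.880000 = 1.745286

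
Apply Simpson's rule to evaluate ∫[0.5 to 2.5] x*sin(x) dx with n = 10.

f(x) = x*sin(x)
a = 0.5, b = 2.5, n = 10
h = (b - a)/n = 0.200000

Simpson's rule: (h/3)[f(x₀) + 4f(x₁) + 2f(x₂) + ... + f(xₙ)]

x_0 = 0.5000, f(x_0) = 0.239713, coefficient = 1
x_1 = 0.7000, f(x_1) = 0.450952, coefficient = 4
x_2 = 0.9000, f(x_2) = 0.704994, coefficient = 2
x_3 = 1.1000, f(x_3) = 0.980328, coefficient = 4
x_4 = 1.3000, f(x_4) = 1.252626, coefficient = 2
x_5 = 1.5000, f(x_5) = 1.496242, coefficient = 4
x_6 = 1.7000, f(x_6) = 1.685830, coefficient = 2
x_7 = 1.9000, f(x_7) = 1.797970, coefficient = 4
x_8 = 2.1000, f(x_8) = 1.812740, coefficient = 2
x_9 = 2.3000, f(x_9) = 1.715122, coefficient = 4
x_10 = 2.5000, f(x_10) = 1.496180, coefficient = 1

I ≈ (0.200000/3) × 38.410733 = 2.560716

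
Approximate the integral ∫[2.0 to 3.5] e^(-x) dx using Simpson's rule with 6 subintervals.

f(x) = e^(-x)
a = 2.0, b = 3.5, n = 6
h = (b - a)/n = 0.250000

Simpson's rule: (h/3)[f(x₀) + 4f(x₁) + 2f(x₂) + ... + f(xₙ)]

x_0 = 2.0000, f(x_0) = 0.135335, coefficient = 1
x_1 = 2.2500, f(x_1) = 0.105399, coefficient = 4
x_2 = 2.5000, f(x_2) = 0.082085, coefficient = 2
x_3 = 2.7500, f(x_3) = 0.063928, coefficient = 4
x_4 = 3.0000, f(x_4) = 0.049787, coefficient = 2
x_5 = 3.2500, f(x_5) = 0.038774, coefficient = 4
x_6 = 3.5000, f(x_6) = 0.030197, coefficient = 1

I ≈ (0.250000/3) × 1.261682 = 0.105140
Exact value: 0.105138
Error: 0.000002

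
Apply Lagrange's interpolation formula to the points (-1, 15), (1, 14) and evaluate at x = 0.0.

Lagrange interpolation formula:
P(x) = Σ yᵢ × Lᵢ(x)
where Lᵢ(x) = Π_{j≠i} (x - xⱼ)/(xᵢ - xⱼ)

L_0(0.0) = (0.0 - 1)/(-1 - 1) = 0.500000
L_1(0.0) = (0.0 - (-1))/(1 - (-1)) = 0.500000

P(0.0) = 15×L_0(0.0) + 14×L_1(0.0)
P(0.0) = 14.500000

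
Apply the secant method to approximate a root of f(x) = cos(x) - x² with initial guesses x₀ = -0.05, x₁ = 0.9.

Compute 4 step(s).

f(x) = cos(x) - x²
x₀ = -0.05, x₁ = 0.9

Secant formula: x_{n+1} = x_n - f(x_n)(x_n - x_{n-1})/(f(x_n) - f(x_{n-1}))

Iteration 1:
  f(-0.050000) = 0.996250
  f(0.900000) = -0.188390
  x_2 = 0.900000 - (-0.188390)×(0.900000 - (-0.050000))/(-0.188390 - 0.996250)
       = 0.748924
Iteration 2:
  f(0.900000) = -0.188390
  f(0.748924) = 0.171534
  x_3 = 0.748924 - 0.171534×(0.748924 - 0.900000)/(0.171534 - (-0.188390))
       = 0.820925
Iteration 3:
  f(0.748924) = 0.171534
  f(0.820925) = 0.007628
  x_4 = 0.820925 - 0.007628×(0.820925 - 0.748924)/(0.007628 - 0.171534)
       = 0.824275
Iteration 4:
  f(0.820925) = 0.007628
  f(0.824275) = -0.000341
  x_5 = 0.824275 - (-0.000341)×(0.824275 - 0.820925)/(-0.000341 - 0.007628)
       = 0.824132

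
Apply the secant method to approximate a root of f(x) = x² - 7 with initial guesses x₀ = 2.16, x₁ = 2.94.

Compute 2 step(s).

f(x) = x² - 7
x₀ = 2.16, x₁ = 2.94

Secant formula: x_{n+1} = x_n - f(x_n)(x_n - x_{n-1})/(f(x_n) - f(x_{n-1}))

Iteration 1:
  f(2.160000) = -2.334400
  f(2.940000) = 1.643600
  x_2 = 2.940000 - 1.643600×(2.940000 - 2.160000)/(1.643600 - (-2.334400))
       = 2.617725
Iteration 2:
  f(2.940000) = 1.643600
  f(2.617725) = -0.147513
  x_3 = 2.617725 - (-0.147513)×(2.617725 - 2.940000)/(-0.147513 - 1.643600)
       = 2.644268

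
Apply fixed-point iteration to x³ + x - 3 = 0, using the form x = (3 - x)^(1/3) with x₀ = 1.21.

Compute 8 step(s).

Equation: x³ + x - 3 = 0
Fixed-point form: x = (3 - x)^(1/3)
x₀ = 1.21

x_1 = g(1.210000) = 1.214184
x_2 = g(1.214184) = 1.213237
x_3 = g(1.213237) = 1.213451
x_4 = g(1.213451) = 1.213403
x_5 = g(1.213403) = 1.213414
x_6 = g(1.213414) = 1.213411
x_7 = g(1.213411) = 1.213412
x_8 = g(1.213412) = 1.213412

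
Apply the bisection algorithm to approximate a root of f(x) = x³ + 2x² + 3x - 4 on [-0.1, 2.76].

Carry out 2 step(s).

f(x) = x³ + 2x² + 3x - 4
Initial interval: [-0.1, 2.76]

Iteration 1:
  c_1 = (-0.100000 + 2.760000)/2 = 1.330000
  f(c_1) = f(1.330000) = 5.880437
  f(a) × f(c) < 0, new interval: [-0.100000, 1.330000]
Iteration 2:
  c_2 = (-0.100000 + 1.330000)/2 = 0.615000
  f(c_2) = f(0.615000) = -1.165942
  f(a) × f(c) ≥ 0, new interval: [0.615000, 1.330000]

After 2 iteration(s), the approximation is c_2 = 0.615000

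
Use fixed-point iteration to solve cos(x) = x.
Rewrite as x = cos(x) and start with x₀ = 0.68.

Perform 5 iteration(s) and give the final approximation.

Equation: cos(x) = x
Fixed-point form: x = cos(x)
x₀ = 0.68

x_1 = g(0.680000) = 0.777573
x_2 = g(0.777573) = 0.712618
x_3 = g(0.712618) = 0.756652
x_4 = g(0.756652) = 0.727138
x_5 = g(0.727138) = 0.747080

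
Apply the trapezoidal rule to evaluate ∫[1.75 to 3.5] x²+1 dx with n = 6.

f(x) = x²+1
a = 1.75, b = 3.5, n = 6
h = (b - a)/n = 0.291667

Trapezoidal rule: (h/2)[f(x₀) + 2f(x₁) + 2f(x₂) + ... + f(xₙ)]

x_0 = 1.7500, f(x_0) = 4.062500, coefficient = 1
x_1 = 2.0417, f(x_1) = 5.168403, coefficient = 2
x_2 = 2.3333, f(x_2) = 6.444444, coefficient = 2
x_3 = 2.6250, f(x_3) = 7.890625, coefficient = 2
x_4 = 2.9167, f(x_4) = 9.506944, coefficient = 2
x_5 = 3.2083, f(x_5) = 11.293403, coefficient = 2
x_6 = 3.5000, f(x_6) = 13.250000, coefficient = 1

I ≈ (0.291667/2) × 97.920139 = 14.280020
Exact value: 14.255208
Error: 0.024812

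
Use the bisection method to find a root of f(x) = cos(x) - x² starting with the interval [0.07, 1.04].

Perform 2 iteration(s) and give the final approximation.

f(x) = cos(x) - x²
Initial interval: [0.07, 1.04]

Iteration 1:
  c_1 = (0.070000 + 1.040000)/2 = 0.555000
  f(c_1) = f(0.555000) = 0.541875
  f(a) × f(c) ≥ 0, new interval: [0.555000, 1.040000]
Iteration 2:
  c_2 = (0.555000 + 1.040000)/2 = 0.797500
  f(c_2) = f(0.797500) = 0.062492
  f(a) × f(c) ≥ 0, new interval: [0.797500, 1.040000]

After 2 iteration(s), the approximation is c_2 = 0.797500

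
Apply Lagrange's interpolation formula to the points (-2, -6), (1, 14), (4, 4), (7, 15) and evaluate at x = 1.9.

Lagrange interpolation formula:
P(x) = Σ yᵢ × Lᵢ(x)
where Lᵢ(x) = Π_{j≠i} (x - xⱼ)/(xᵢ - xⱼ)

L_0(1.9) = (1.9 - 1)/(-2 - 1) × (1.9 - 4)/(-2 - 4) × (1.9 - 7)/(-2 - 7) = -0.059500
L_1(1.9) = (1.9 - (-2))/(1 - (-2)) × (1.9 - 4)/(1 - 4) × (1.9 - 7)/(1 - 7) = 0.773500
L_2(1.9) = (1.9 - (-2))/(4 - (-2)) × (1.9 - 1)/(4 - 1) × (1.9 - 7)/(4 - 7) = 0.331500
L_3(1.9) = (1.9 - (-2))/(7 - (-2)) × (1.9 - 1)/(7 - 1) × (1.9 - 4)/(7 - 4) = -0.045500

P(1.9) = (-6)×L_0(1.9) + 14×L_1(1.9) + 4×L_2(1.9) + 15×L_3(1.9)
P(1.9) = 11.829500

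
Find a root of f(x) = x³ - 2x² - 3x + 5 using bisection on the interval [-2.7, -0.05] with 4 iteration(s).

f(x) = x³ - 2x² - 3x + 5
Initial interval: [-2.7, -0.05]

Iteration 1:
  c_1 = (-2.700000 + (-0.050000))/2 = -1.375000
  f(c_1) = f(-1.375000) = 2.744141
  f(a) × f(c) < 0, new interval: [-2.700000, -1.375000]
Iteration 2:
  c_2 = (-2.700000 + (-1.375000))/2 = -2.037500
  f(c_2) = f(-2.037500) = -5.648803
  f(a) × f(c) ≥ 0, new interval: [-2.037500, -1.375000]
Iteration 3:
  c_3 = (-2.037500 + (-1.375000))/2 = -1.706250
  f(c_3) = f(-1.706250) = -0.671215
  f(a) × f(c) ≥ 0, new interval: [-1.706250, -1.375000]
Iteration 4:
  c_4 = (-1.706250 + (-1.375000))/2 = -1.540625
  f(c_4) = f(-1.540625) = 1.218112
  f(a) × f(c) < 0, new interval: [-1.706250, -1.540625]

After 4 iteration(s), the approximation is c_4 = -1.540625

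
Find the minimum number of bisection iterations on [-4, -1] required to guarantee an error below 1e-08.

We need (b-a)/2^n ≤ 1e-08
(-1 - (-4))/2^n ≤ 1e-08
3/2^n ≤ 1e-08
2^n ≥ 300000000
n ≥ log₂(300000000) = 28.16
n ≥ 29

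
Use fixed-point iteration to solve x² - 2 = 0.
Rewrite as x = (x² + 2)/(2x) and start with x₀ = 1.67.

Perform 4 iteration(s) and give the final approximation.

Equation: x² - 2 = 0
Fixed-point form: x = (x² + 2)/(2x)
x₀ = 1.67

x_1 = g(1.670000) = 1.433802
x_2 = g(1.433802) = 1.414347
x_3 = g(1.414347) = 1.414214
x_4 = g(1.414214) = 1.414214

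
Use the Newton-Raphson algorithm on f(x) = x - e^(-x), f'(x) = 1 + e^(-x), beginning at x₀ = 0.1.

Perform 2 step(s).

f(x) = x - e^(-x)
f'(x) = 1 + e^(-x)
x₀ = 0.1

Newton-Raphson formula: x_{n+1} = x_n - f(x_n)/f'(x_n)

Iteration 1:
  f(0.100000) = -0.804837
  f'(0.100000) = 1.904837
  x_1 = 0.100000 - (-0.804837)/1.904837 = 0.522523
Iteration 2:
  f(0.522523) = -0.070500
  f'(0.522523) = 1.593023
  x_2 = 0.522523 - (-0.070500)/1.593023 = 0.566778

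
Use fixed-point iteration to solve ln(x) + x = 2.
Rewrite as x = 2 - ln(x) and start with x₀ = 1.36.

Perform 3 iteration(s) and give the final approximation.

Equation: ln(x) + x = 2
Fixed-point form: x = 2 - ln(x)
x₀ = 1.36

x_1 = g(1.360000) = 1.692515
x_2 = g(1.692515) = 1.473784
x_3 = g(1.473784) = 1.612167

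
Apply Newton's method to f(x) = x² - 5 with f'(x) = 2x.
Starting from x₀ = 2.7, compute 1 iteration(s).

f(x) = x² - 5
f'(x) = 2x
x₀ = 2.7

Newton-Raphson formula: x_{n+1} = x_n - f(x_n)/f'(x_n)

Iteration 1:
  f(2.700000) = 2.290000
  f'(2.700000) = 5.400000
  x_1 = 2.700000 - 2.290000/5.400000 = 2.275926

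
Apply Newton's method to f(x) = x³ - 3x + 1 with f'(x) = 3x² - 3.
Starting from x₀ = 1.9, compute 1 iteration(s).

f(x) = x³ - 3x + 1
f'(x) = 3x² - 3
x₀ = 1.9

Newton-Raphson formula: x_{n+1} = x_n - f(x_n)/f'(x_n)

Iteration 1:
  f(1.900000) = 2.159000
  f'(1.900000) = 7.830000
  x_1 = 1.900000 - 2.159000/7.830000 = 1.624266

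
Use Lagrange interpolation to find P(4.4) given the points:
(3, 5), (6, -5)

Lagrange interpolation formula:
P(x) = Σ yᵢ × Lᵢ(x)
where Lᵢ(x) = Π_{j≠i} (x - xⱼ)/(xᵢ - xⱼ)

L_0(4.4) = (4.4 - 6)/(3 - 6) = 0.533333
L_1(4.4) = (4.4 - 3)/(6 - 3) = 0.466667

P(4.4) = 5×L_0(4.4) + (-5)×L_1(4.4)
P(4.4) = 0.333333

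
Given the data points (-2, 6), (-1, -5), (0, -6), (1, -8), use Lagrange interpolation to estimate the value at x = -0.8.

Lagrange interpolation formula:
P(x) = Σ yᵢ × Lᵢ(x)
where Lᵢ(x) = Π_{j≠i} (x - xⱼ)/(xᵢ - xⱼ)

L_0(-0.8) = (-0.8 - (-1))/(-2 - (-1)) × (-0.8 - 0)/(-2 - 0) × (-0.8 - 1)/(-2 - 1) = -0.048000
L_1(-0.8) = (-0.8 - (-2))/(-1 - (-2)) × (-0.8 - 0)/(-1 - 0) × (-0.8 - 1)/(-1 - 1) = 0.864000
L_2(-0.8) = (-0.8 - (-2))/(0 - (-2)) × (-0.8 - (-1))/(0 - (-1)) × (-0.8 - 1)/(0 - 1) = 0.216000
L_3(-0.8) = (-0.8 - (-2))/(1 - (-2)) × (-0.8 - (-1))/(1 - (-1)) × (-0.8 - 0)/(1 - 0) = -0.032000

P(-0.8) = 6×L_0(-0.8) + (-5)×L_1(-0.8) + (-6)×L_2(-0.8) + (-8)×L_3(-0.8)
P(-0.8) = -5.648000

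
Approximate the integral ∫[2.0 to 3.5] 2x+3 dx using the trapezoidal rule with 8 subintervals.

f(x) = 2x+3
a = 2.0, b = 3.5, n = 8
h = (b - a)/n = 0.187500

Trapezoidal rule: (h/2)[f(x₀) + 2f(x₁) + 2f(x₂) + ... + f(xₙ)]

x_0 = 2.0000, f(x_0) = 7.000000, coefficient = 1
x_1 = 2.1875, f(x_1) = 7.375000, coefficient = 2
x_2 = 2.3750, f(x_2) = 7.750000, coefficient = 2
x_3 = 2.5625, f(x_3) = 8.125000, coefficient = 2
x_4 = 2.7500, f(x_4) = 8.500000, coefficient = 2
x_5 = 2.9375, f(x_5) = 8.875000, coefficient = 2
x_6 = 3.1250, f(x_6) = 9.250000, coefficient = 2
x_7 = 3.3125, f(x_7) = 9.625000, coefficient = 2
x_8 = 3.5000, f(x_8) = 10.000000, coefficient = 1

I ≈ (0.187500/2) × 136.000000 = 12.750000
Exact value: 12.750000
Error: 0.000000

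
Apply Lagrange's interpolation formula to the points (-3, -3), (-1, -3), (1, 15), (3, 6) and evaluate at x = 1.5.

Lagrange interpolation formula:
P(x) = Σ yᵢ × Lᵢ(x)
where Lᵢ(x) = Π_{j≠i} (x - xⱼ)/(xᵢ - xⱼ)

L_0(1.5) = (1.5 - (-1))/(-3 - (-1)) × (1.5 - 1)/(-3 - 1) × (1.5 - 3)/(-3 - 3) = 0.039062
L_1(1.5) = (1.5 - (-3))/(-1 - (-3)) × (1.5 - 1)/(-1 - 1) × (1.5 - 3)/(-1 - 3) = -0.210938
L_2(1.5) = (1.5 - (-3))/(1 - (-3)) × (1.5 - (-1))/(1 - (-1)) × (1.5 - 3)/(1 - 3) = 1.054688
L_3(1.5) = (1.5 - (-3))/(3 - (-3)) × (1.5 - (-1))/(3 - (-1)) × (1.5 - 1)/(3 - 1) = 0.117188

P(1.5) = (-3)×L_0(1.5) + (-3)×L_1(1.5) + 15×L_2(1.5) + 6×L_3(1.5)
P(1.5) = 17.039062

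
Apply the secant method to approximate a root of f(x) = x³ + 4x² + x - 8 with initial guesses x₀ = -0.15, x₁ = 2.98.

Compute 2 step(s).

f(x) = x³ + 4x² + x - 8
x₀ = -0.15, x₁ = 2.98

Secant formula: x_{n+1} = x_n - f(x_n)(x_n - x_{n-1})/(f(x_n) - f(x_{n-1}))

Iteration 1:
  f(-0.150000) = -8.063375
  f(2.980000) = 56.965192
  x_2 = 2.980000 - 56.965192×(2.980000 - (-0.150000))/(56.965192 - (-8.063375))
       = 0.238112
Iteration 2:
  f(2.980000) = 56.965192
  f(0.238112) = -7.521599
  x_3 = 0.238112 - (-7.521599)×(0.238112 - 2.980000)/(-7.521599 - 56.965192)
       = 0.557920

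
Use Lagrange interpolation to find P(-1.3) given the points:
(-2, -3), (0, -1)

Lagrange interpolation formula:
P(x) = Σ yᵢ × Lᵢ(x)
where Lᵢ(x) = Π_{j≠i} (x - xⱼ)/(xᵢ - xⱼ)

L_0(-1.3) = (-1.3 - 0)/(-2 - 0) = 0.650000
L_1(-1.3) = (-1.3 - (-2))/(0 - (-2)) = 0.350000

P(-1.3) = (-3)×L_0(-1.3) + (-1)×L_1(-1.3)
P(-1.3) = -2.300000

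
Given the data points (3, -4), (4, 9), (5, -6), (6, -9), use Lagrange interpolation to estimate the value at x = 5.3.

Lagrange interpolation formula:
P(x) = Σ yᵢ × Lᵢ(x)
where Lᵢ(x) = Π_{j≠i} (x - xⱼ)/(xᵢ - xⱼ)

L_0(5.3) = (5.3 - 4)/(3 - 4) × (5.3 - 5)/(3 - 5) × (5.3 - 6)/(3 - 6) = 0.045500
L_1(5.3) = (5.3 - 3)/(4 - 3) × (5.3 - 5)/(4 - 5) × (5.3 - 6)/(4 - 6) = -0.241500
L_2(5.3) = (5.3 - 3)/(5 - 3) × (5.3 - 4)/(5 - 4) × (5.3 - 6)/(5 - 6) = 1.046500
L_3(5.3) = (5.3 - 3)/(6 - 3) × (5.3 - 4)/(6 - 4) × (5.3 - 5)/(6 - 5) = 0.149500

P(5.3) = (-4)×L_0(5.3) + 9×L_1(5.3) + (-6)×L_2(5.3) + (-9)×L_3(5.3)
P(5.3) = -9.980000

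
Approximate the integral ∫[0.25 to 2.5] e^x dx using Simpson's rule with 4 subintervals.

f(x) = e^x
a = 0.25, b = 2.5, n = 4
h = (b - a)/n = 0.562500

Simpson's rule: (h/3)[f(x₀) + 4f(x₁) + 2f(x₂) + ... + f(xₙ)]

x_0 = 0.2500, f(x_0) = 1.284025, coefficient = 1
x_1 = 0.8125, f(x_1) = 2.253535, coefficient = 4
x_2 = 1.3750, f(x_2) = 3.955077, coefficient = 2
x_3 = 1.9375, f(x_3) = 6.941376, coefficient = 4
x_4 = 2.5000, f(x_4) = 12.182494, coefficient = 1

I ≈ (0.562500/3) × 58.156315 = 10.904309
Exact value: 10.898469
Error: 0.005841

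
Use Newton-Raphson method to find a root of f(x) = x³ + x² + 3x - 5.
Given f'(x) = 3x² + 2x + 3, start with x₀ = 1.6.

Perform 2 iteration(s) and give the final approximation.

f(x) = x³ + x² + 3x - 5
f'(x) = 3x² + 2x + 3
x₀ = 1.6

Newton-Raphson formula: x_{n+1} = x_n - f(x_n)/f'(x_n)

Iteration 1:
  f(1.600000) = 6.456000
  f'(1.600000) = 13.880000
  x_1 = 1.600000 - 6.456000/13.880000 = 1.134870
Iteration 2:
  f(1.134870) = 1.154176
  f'(1.134870) = 9.133533
  x_2 = 1.134870 - 1.154176/9.133533 = 1.008503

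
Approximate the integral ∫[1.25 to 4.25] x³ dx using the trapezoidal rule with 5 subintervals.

f(x) = x³
a = 1.25, b = 4.25, n = 5
h = (b - a)/n = 0.600000

Trapezoidal rule: (h/2)[f(x₀) + 2f(x₁) + 2f(x₂) + ... + f(xₙ)]

x_0 = 1.2500, f(x_0) = 1.953125, coefficient = 1
x_1 = 1.8500, f(x_1) = 6.331625, coefficient = 2
x_2 = 2.4500, f(x_2) = 14.706125, coefficient = 2
x_3 = 3.0500, f(x_3) = 28.372625, coefficient = 2
x_4 = 3.6500, f(x_4) = 48.627125, coefficient = 2
x_5 = 4.2500, f(x_5) = 76.765625, coefficient = 1

I ≈ (0.600000/2) × 274.793750 = 82.438125
Exact value: 80.953125
Error: 1.485000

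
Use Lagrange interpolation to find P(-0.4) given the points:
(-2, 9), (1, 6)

Lagrange interpolation formula:
P(x) = Σ yᵢ × Lᵢ(x)
where Lᵢ(x) = Π_{j≠i} (x - xⱼ)/(xᵢ - xⱼ)

L_0(-0.4) = (-0.4 - 1)/(-2 - 1) = 0.466667
L_1(-0.4) = (-0.4 - (-2))/(1 - (-2)) = 0.533333

P(-0.4) = 9×L_0(-0.4) + 6×L_1(-0.4)
P(-0.4) = 7.400000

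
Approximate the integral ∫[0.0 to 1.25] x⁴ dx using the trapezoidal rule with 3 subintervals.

f(x) = x⁴
a = 0.0, b = 1.25, n = 3
h = (b - a)/n = 0.416667

Trapezoidal rule: (h/2)[f(x₀) + 2f(x₁) + 2f(x₂) + ... + f(xₙ)]

x_0 = 0.0000, f(x_0) = 0.000000, coefficient = 1
x_1 = 0.4167, f(x_1) = 0.030141, coefficient = 2
x_2 = 0.8333, f(x_2) = 0.482253, coefficient = 2
x_3 = 1.2500, f(x_3) = 2.441406, coefficient = 1

I ≈ (0.416667/2) × 3.466194 = 0.722124
Exact value: 0.610352
Error: 0.111772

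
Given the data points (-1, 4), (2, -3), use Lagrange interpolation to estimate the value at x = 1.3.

Lagrange interpolation formula:
P(x) = Σ yᵢ × Lᵢ(x)
where Lᵢ(x) = Π_{j≠i} (x - xⱼ)/(xᵢ - xⱼ)

L_0(1.3) = (1.3 - 2)/(-1 - 2) = 0.233333
L_1(1.3) = (1.3 - (-1))/(2 - (-1)) = 0.766667

P(1.3) = 4×L_0(1.3) + (-3)×L_1(1.3)
P(1.3) = -1.366667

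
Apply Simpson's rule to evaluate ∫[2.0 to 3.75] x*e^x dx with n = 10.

f(x) = x*e^x
a = 2.0, b = 3.75, n = 10
h = (b - a)/n = 0.175000

Simpson's rule: (h/3)[f(x₀) + 4f(x₁) + 2f(x₂) + ... + f(xₙ)]

x_0 = 2.0000, f(x_0) = 14.778112, coefficient = 1
x_1 = 2.1750, f(x_1) = 19.144753, coefficient = 4
x_2 = 2.3500, f(x_2) = 24.641089, coefficient = 2
x_3 = 2.5250, f(x_3) = 31.539511, coefficient = 4
x_4 = 2.7000, f(x_4) = 40.175276, coefficient = 2
x_5 = 2.8750, f(x_5) = 50.960594, coefficient = 4
x_6 = 3.0500, f(x_6) = 64.401800, coefficient = 2
x_7 = 3.2250, f(x_7) = 81.120277, coefficient = 4
x_8 = 3.4000, f(x_8) = 101.877940, coefficient = 2
x_9 = 3.5750, f(x_9) = 127.608269, coefficient = 4
x_10 = 3.7500, f(x_10) = 159.454058, coefficient = 1

I ≈ (0.175000/3) × 1877.917994 = 109.545216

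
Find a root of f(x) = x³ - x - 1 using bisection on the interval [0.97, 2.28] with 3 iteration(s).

f(x) = x³ - x - 1
Initial interval: [0.97, 2.28]

Iteration 1:
  c_1 = (0.970000 + 2.280000)/2 = 1.625000
  f(c_1) = f(1.625000) = 1.666016
  f(a) × f(c) < 0, new interval: [0.970000, 1.625000]
Iteration 2:
  c_2 = (0.970000 + 1.625000)/2 = 1.297500
  f(c_2) = f(1.297500) = -0.113151
  f(a) × f(c) ≥ 0, new interval: [1.297500, 1.625000]
Iteration 3:
  c_3 = (1.297500 + 1.625000)/2 = 1.461250
  f(c_3) = f(1.461250) = 0.658886
  f(a) × f(c) < 0, new interval: [1.297500, 1.461250]

After 3 iteration(s), the approximation is c_3 = 1.461250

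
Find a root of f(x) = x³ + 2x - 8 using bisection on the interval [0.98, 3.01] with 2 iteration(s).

f(x) = x³ + 2x - 8
Initial interval: [0.98, 3.01]

Iteration 1:
  c_1 = (0.980000 + 3.010000)/2 = 1.995000
  f(c_1) = f(1.995000) = 3.930150
  f(a) × f(c) < 0, new interval: [0.980000, 1.995000]
Iteration 2:
  c_2 = (0.980000 + 1.995000)/2 = 1.487500
  f(c_2) = f(1.487500) = -1.733674
  f(a) × f(c) ≥ 0, new interval: [1.487500, 1.995000]

After 2 iteration(s), the approximation is c_2 = 1.487500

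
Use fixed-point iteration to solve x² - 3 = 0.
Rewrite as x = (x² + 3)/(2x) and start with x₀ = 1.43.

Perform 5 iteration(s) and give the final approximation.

Equation: x² - 3 = 0
Fixed-point form: x = (x² + 3)/(2x)
x₀ = 1.43

x_1 = g(1.430000) = 1.763951
x_2 = g(1.763951) = 1.732339
x_3 = g(1.732339) = 1.732051
x_4 = g(1.732051) = 1.732051
x_5 = g(1.732051) = 1.732051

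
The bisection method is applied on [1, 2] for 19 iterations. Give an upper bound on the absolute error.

Bisection error bound: |error| ≤ (b-a)/2^n
|error| ≤ (2 - 1)/2^19 = 1/2^19
|error| ≤ 0.0000019073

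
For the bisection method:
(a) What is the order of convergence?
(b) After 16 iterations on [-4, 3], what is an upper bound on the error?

(a) Bisection has linear (order 1) convergence; the error is halved each step.

(b) Error bound = (b-a)/2^n = (3 - (-4))/2^{16}
    = 7/2^{16}

(a) 1 (linear); (b) error ≤ 1.07e-04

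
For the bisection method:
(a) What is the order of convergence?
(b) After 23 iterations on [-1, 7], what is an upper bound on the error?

(a) Bisection has linear (order 1) convergence; the error is halved each step.

(b) Error bound = (b-a)/2^n = (7 - (-1))/2^{23}
    = 8/2^{23}

(a) 1 (linear); (b) error ≤ 9.54e-07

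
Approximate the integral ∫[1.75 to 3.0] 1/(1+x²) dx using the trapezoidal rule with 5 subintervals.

f(x) = 1/(1+x²)
a = 1.75, b = 3.0, n = 5
h = (b - a)/n = 0.250000

Trapezoidal rule: (h/2)[f(x₀) + 2f(x₁) + 2f(x₂) + ... + f(xₙ)]

x_0 = 1.7500, f(x_0) = 0.246154, coefficient = 1
x_1 = 2.0000, f(x_1) = 0.200000, coefficient = 2
x_2 = 2.2500, f(x_2) = 0.164948, coefficient = 2
x_3 = 2.5000, f(x_3) = 0.137931, coefficient = 2
x_4 = 2.7500, f(x_4) = 0.116788, coefficient = 2
x_5 = 3.0000, f(x_5) = 0.100000, coefficient = 1

I ≈ (0.250000/2) × 1.585489 = 0.198186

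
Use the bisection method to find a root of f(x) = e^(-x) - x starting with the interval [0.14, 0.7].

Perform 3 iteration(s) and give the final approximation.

f(x) = e^(-x) - x
Initial interval: [0.14, 0.7]

Iteration 1:
  c_1 = (0.140000 + 0.700000)/2 = 0.420000
  f(c_1) = f(0.420000) = 0.237047
  f(a) × f(c) ≥ 0, new interval: [0.420000, 0.700000]
Iteration 2:
  c_2 = (0.420000 + 0.700000)/2 = 0.560000
  f(c_2) = f(0.560000) = 0.011209
  f(a) × f(c) ≥ 0, new interval: [0.560000, 0.700000]
Iteration 3:
  c_3 = (0.560000 + 0.700000)/2 = 0.630000
  f(c_3) = f(0.630000) = -0.097408
  f(a) × f(c) < 0, new interval: [0.560000, 0.630000]

After 3 iteration(s), the approximation is c_3 = 0.630000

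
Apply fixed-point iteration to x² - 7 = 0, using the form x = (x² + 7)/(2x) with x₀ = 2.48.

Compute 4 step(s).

Equation: x² - 7 = 0
Fixed-point form: x = (x² + 7)/(2x)
x₀ = 2.48

x_1 = g(2.480000) = 2.651290
x_2 = g(2.651290) = 2.645757
x_3 = g(2.645757) = 2.645751
x_4 = g(2.645751) = 2.645751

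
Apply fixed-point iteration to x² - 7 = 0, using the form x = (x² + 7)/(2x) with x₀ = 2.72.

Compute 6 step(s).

Equation: x² - 7 = 0
Fixed-point form: x = (x² + 7)/(2x)
x₀ = 2.72

x_1 = g(2.720000) = 2.646765
x_2 = g(2.646765) = 2.645752
x_3 = g(2.645752) = 2.645751
x_4 = g(2.645751) = 2.645751
x_5 = g(2.645751) = 2.645751
x_6 = g(2.645751) = 2.645751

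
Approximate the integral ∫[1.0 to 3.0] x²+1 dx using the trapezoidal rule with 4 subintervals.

f(x) = x²+1
a = 1.0, b = 3.0, n = 4
h = (b - a)/n = 0.500000

Trapezoidal rule: (h/2)[f(x₀) + 2f(x₁) + 2f(x₂) + ... + f(xₙ)]

x_0 = 1.0000, f(x_0) = 2.000000, coefficient = 1
x_1 = 1.5000, f(x_1) = 3.250000, coefficient = 2
x_2 = 2.0000, f(x_2) = 5.000000, coefficient = 2
x_3 = 2.5000, f(x_3) = 7.250000, coefficient = 2
x_4 = 3.0000, f(x_4) = 10.000000, coefficient = 1

I ≈ (0.500000/2) × 43.000000 = 10.750000
Exact value: 10.666667
Error: 0.083333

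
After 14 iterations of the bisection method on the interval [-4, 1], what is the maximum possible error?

Bisection error bound: |error| ≤ (b-a)/2^n
|error| ≤ (1 - (-4))/2^14 = 5/2^14
|error| ≤ 0.0003051758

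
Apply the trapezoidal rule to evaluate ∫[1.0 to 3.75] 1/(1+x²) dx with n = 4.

f(x) = 1/(1+x²)
a = 1.0, b = 3.75, n = 4
h = (b - a)/n = 0.687500

Trapezoidal rule: (h/2)[f(x₀) + 2f(x₁) + 2f(x₂) + ... + f(xₙ)]

x_0 = 1.0000, f(x_0) = 0.500000, coefficient = 1
x_1 = 1.6875, f(x_1) = 0.259898, coefficient = 2
x_2 = 2.3750, f(x_2) = 0.150588, coefficient = 2
x_3 = 3.0625, f(x_3) = 0.096349, coefficient = 2
x_4 = 3.7500, f(x_4) = 0.066390, coefficient = 1

I ≈ (0.687500/2) × 1.580062 = 0.543146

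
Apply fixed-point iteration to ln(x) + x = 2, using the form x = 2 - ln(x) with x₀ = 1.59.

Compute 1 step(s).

Equation: ln(x) + x = 2
Fixed-point form: x = 2 - ln(x)
x₀ = 1.59

x_1 = g(1.590000) = 1.536266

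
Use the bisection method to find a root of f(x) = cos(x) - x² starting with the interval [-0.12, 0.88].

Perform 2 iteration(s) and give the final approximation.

f(x) = cos(x) - x²
Initial interval: [-0.12, 0.88]

Iteration 1:
  c_1 = (-0.120000 + 0.880000)/2 = 0.380000
  f(c_1) = f(0.380000) = 0.784265
  f(a) × f(c) ≥ 0, new interval: [0.380000, 0.880000]
Iteration 2:
  c_2 = (0.380000 + 0.880000)/2 = 0.630000
  f(c_2) = f(0.630000) = 0.411128
  f(a) × f(c) ≥ 0, new interval: [0.630000, 0.880000]

After 2 iteration(s), the approximation is c_2 = 0.630000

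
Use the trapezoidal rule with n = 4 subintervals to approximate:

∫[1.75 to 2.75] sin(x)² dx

f(x) = sin(x)²
a = 1.75, b = 2.75, n = 4
h = (b - a)/n = 0.250000

Trapezoidal rule: (h/2)[f(x₀) + 2f(x₁) + 2f(x₂) + ... + f(xₙ)]

x_0 = 1.7500, f(x_0) = 0.968228, coefficient = 1
x_1 = 2.0000, f(x_1) = 0.826822, coefficient = 2
x_2 = 2.2500, f(x_2) = 0.605398, coefficient = 2
x_3 = 2.5000, f(x_3) = 0.358169, coefficient = 2
x_4 = 2.7500, f(x_4) = 0.145665, coefficient = 1

I ≈ (0.250000/2) × 4.694671 = 0.586834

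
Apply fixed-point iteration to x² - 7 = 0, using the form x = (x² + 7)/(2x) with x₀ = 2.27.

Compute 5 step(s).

Equation: x² - 7 = 0
Fixed-point form: x = (x² + 7)/(2x)
x₀ = 2.27

x_1 = g(2.270000) = 2.676850
x_2 = g(2.676850) = 2.645932
x_3 = g(2.645932) = 2.645751
x_4 = g(2.645751) = 2.645751
x_5 = g(2.645751) = 2.645751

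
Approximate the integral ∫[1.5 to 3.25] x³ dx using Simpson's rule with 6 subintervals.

f(x) = x³
a = 1.5, b = 3.25, n = 6
h = (b - a)/n = 0.291667

Simpson's rule: (h/3)[f(x₀) + 4f(x₁) + 2f(x₂) + ... + f(xₙ)]

x_0 = 1.5000, f(x_0) = 3.375000, coefficient = 1
x_1 = 1.7917, f(x_1) = 5.751374, coefficient = 4
x_2 = 2.0833, f(x_2) = 9.042245, coefficient = 2
x_3 = 2.3750, f(x_3) = 13.396484, coefficient = 4
x_4 = 2.6667, f(x_4) = 18.962963, coefficient = 2
x_5 = 2.9583, f(x_5) = 25.890553, coefficient = 4
x_6 = 3.2500, f(x_6) = 34.328125, coefficient = 1

I ≈ (0.291667/3) × 273.867188 = 26.625977
Exact value: 26.625977
Error: 0.000000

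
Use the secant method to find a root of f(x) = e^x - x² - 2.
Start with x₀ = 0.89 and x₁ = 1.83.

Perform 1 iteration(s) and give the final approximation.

f(x) = e^x - x² - 2
x₀ = 0.89, x₁ = 1.83

Secant formula: x_{n+1} = x_n - f(x_n)(x_n - x_{n-1})/(f(x_n) - f(x_{n-1}))

Iteration 1:
  f(0.890000) = -0.356970
  f(1.830000) = 0.884987
  x_2 = 1.830000 - 0.884987×(1.830000 - 0.890000)/(0.884987 - (-0.356970))
       = 1.160180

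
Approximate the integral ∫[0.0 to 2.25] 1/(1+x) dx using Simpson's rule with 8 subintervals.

f(x) = 1/(1+x)
a = 0.0, b = 2.25, n = 8
h = (b - a)/n = 0.281250

Simpson's rule: (h/3)[f(x₀) + 4f(x₁) + 2f(x₂) + ... + f(xₙ)]

x_0 = 0.0000, f(x_0) = 1.000000, coefficient = 1
x_1 = 0.2812, f(x_1) = 0.780488, coefficient = 4
x_2 = 0.5625, f(x_2) = 0.640000, coefficient = 2
x_3 = 0.8438, f(x_3) = 0.542373, coefficient = 4
x_4 = 1.1250, f(x_4) = 0.470588, coefficient = 2
x_5 = 1.4062, f(x_5) = 0.415584, coefficient = 4
x_6 = 1.6875, f(x_6) = 0.372093, coefficient = 2
x_7 = 1.9688, f(x_7) = 0.336842, coefficient = 4
x_8 = 2.2500, f(x_8) = 0.307692, coefficient = 1

I ≈ (0.281250/3) × 12.574204 = 1.178832
Exact value: 1.178655
Error: 0.000177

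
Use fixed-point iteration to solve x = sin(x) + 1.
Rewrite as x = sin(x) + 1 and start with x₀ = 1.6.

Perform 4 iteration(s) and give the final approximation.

Equation: x = sin(x) + 1
Fixed-point form: x = sin(x) + 1
x₀ = 1.6

x_1 = g(1.600000) = 1.999574
x_2 = g(1.999574) = 1.909475
x_3 = g(1.909475) = 1.943195
x_4 = g(1.943195) = 1.931457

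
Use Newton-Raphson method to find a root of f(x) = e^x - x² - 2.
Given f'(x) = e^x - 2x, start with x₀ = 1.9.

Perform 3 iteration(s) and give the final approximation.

f(x) = e^x - x² - 2
f'(x) = e^x - 2x
x₀ = 1.9

Newton-Raphson formula: x_{n+1} = x_n - f(x_n)/f'(x_n)

Iteration 1:
  f(1.900000) = 1.075894
  f'(1.900000) = 2.885894
  x_1 = 1.900000 - 1.075894/2.885894 = 1.527189
Iteration 2:
  f(1.527189) = 0.272906
  f'(1.527189) = 1.550834
  x_2 = 1.527189 - 0.272906/1.550834 = 1.351215
Iteration 3:
  f(1.351215) = 0.036333
  f'(1.351215) = 1.159684
  x_3 = 1.351215 - 0.036333/1.159684 = 1.319885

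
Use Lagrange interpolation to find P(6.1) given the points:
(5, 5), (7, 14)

Lagrange interpolation formula:
P(x) = Σ yᵢ × Lᵢ(x)
where Lᵢ(x) = Π_{j≠i} (x - xⱼ)/(xᵢ - xⱼ)

L_0(6.1) = (6.1 - 7)/(5 - 7) = 0.450000
L_1(6.1) = (6.1 - 5)/(7 - 5) = 0.550000

P(6.1) = 5×L_0(6.1) + 14×L_1(6.1)
P(6.1) = 9.950000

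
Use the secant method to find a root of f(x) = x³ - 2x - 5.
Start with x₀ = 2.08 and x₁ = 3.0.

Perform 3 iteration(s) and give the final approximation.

f(x) = x³ - 2x - 5
x₀ = 2.08, x₁ = 3.0

Secant formula: x_{n+1} = x_n - f(x_n)(x_n - x_{n-1})/(f(x_n) - f(x_{n-1}))

Iteration 1:
  f(2.080000) = -0.161088
  f(3.000000) = 16.000000
  x_2 = 3.000000 - 16.000000×(3.000000 - 2.080000)/(16.000000 - (-0.161088))
       = 2.089170
Iteration 2:
  f(3.000000) = 16.000000
  f(2.089170) = -0.059881
  x_3 = 2.089170 - (-0.059881)×(2.089170 - 3.000000)/(-0.059881 - 16.000000)
       = 2.092566
Iteration 3:
  f(2.089170) = -0.059881
  f(2.092566) = -0.022132
  x_4 = 2.092566 - (-0.022132)×(2.092566 - 2.089170)/(-0.022132 - (-0.059881))
       = 2.094558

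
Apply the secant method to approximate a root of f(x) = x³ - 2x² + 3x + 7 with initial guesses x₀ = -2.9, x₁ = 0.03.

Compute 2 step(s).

f(x) = x³ - 2x² + 3x + 7
x₀ = -2.9, x₁ = 0.03

Secant formula: x_{n+1} = x_n - f(x_n)(x_n - x_{n-1})/(f(x_n) - f(x_{n-1}))

Iteration 1:
  f(-2.900000) = -42.909000
  f(0.030000) = 7.088227
  x_2 = 0.030000 - 7.088227×(0.030000 - (-2.900000))/(7.088227 - (-42.909000))
       = -0.385393
Iteration 2:
  f(0.030000) = 7.088227
  f(-0.385393) = 5.489523
  x_3 = -0.385393 - 5.489523×(-0.385393 - 0.030000)/(5.489523 - 7.088227)
       = -1.811743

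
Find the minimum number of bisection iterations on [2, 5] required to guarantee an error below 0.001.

We need (b-a)/2^n ≤ 0.001
(5 - 2)/2^n ≤ 0.001
3/2^n ≤ 0.001
2^n ≥ 3000
n ≥ log₂(3000) = 11.55
n ≥ 12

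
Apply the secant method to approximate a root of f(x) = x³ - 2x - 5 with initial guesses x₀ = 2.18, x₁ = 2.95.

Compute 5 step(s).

f(x) = x³ - 2x - 5
x₀ = 2.18, x₁ = 2.95

Secant formula: x_{n+1} = x_n - f(x_n)(x_n - x_{n-1})/(f(x_n) - f(x_{n-1}))

Iteration 1:
  f(2.180000) = 1.000232
  f(2.950000) = 14.772375
  x_2 = 2.950000 - 14.772375×(2.950000 - 2.180000)/(14.772375 - 1.000232)
       = 2.124077
Iteration 2:
  f(2.950000) = 14.772375
  f(2.124077) = 0.335052
  x_3 = 2.124077 - 0.335052×(2.124077 - 2.950000)/(0.335052 - 14.772375)
       = 2.104910
Iteration 3:
  f(2.124077) = 0.335052
  f(2.104910) = 0.116287
  x_4 = 2.104910 - 0.116287×(2.104910 - 2.124077)/(0.116287 - 0.335052)
       = 2.094721
Iteration 4:
  f(2.104910) = 0.116287
  f(2.094721) = 0.001891
  x_5 = 2.094721 - 0.001891×(2.094721 - 2.104910)/(0.001891 - 0.116287)
       = 2.094552
Iteration 5:
  f(2.094721) = 0.001891
  f(2.094552) = 0.000011
  x_6 = 2.094552 - 0.000011×(2.094552 - 2.094721)/(0.000011 - 0.001891)
       = 2.094551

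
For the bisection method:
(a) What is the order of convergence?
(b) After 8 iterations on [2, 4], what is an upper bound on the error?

(a) Bisection has linear (order 1) convergence; the error is halved each step.

(b) Error bound = (b-a)/2^n = (4 - 2)/2^{8}
    = 2/2^{8}

(a) 1 (linear); (b) error ≤ 7.81e-03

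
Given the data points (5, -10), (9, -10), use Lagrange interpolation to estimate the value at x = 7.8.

Lagrange interpolation formula:
P(x) = Σ yᵢ × Lᵢ(x)
where Lᵢ(x) = Π_{j≠i} (x - xⱼ)/(xᵢ - xⱼ)

L_0(7.8) = (7.8 - 9)/(5 - 9) = 0.300000
L_1(7.8) = (7.8 - 5)/(9 - 5) = 0.700000

P(7.8) = (-10)×L_0(7.8) + (-10)×L_1(7.8)
P(7.8) = -10.000000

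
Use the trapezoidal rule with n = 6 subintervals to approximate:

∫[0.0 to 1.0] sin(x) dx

f(x) = sin(x)
a = 0.0, b = 1.0, n = 6
h = (b - a)/n = 0.166667

Trapezoidal rule: (h/2)[f(x₀) + 2f(x₁) + 2f(x₂) + ... + f(xₙ)]

x_0 = 0.0000, f(x_0) = 0.000000, coefficient = 1
x_1 = 0.1667, f(x_1) = 0.165896, coefficient = 2
x_2 = 0.3333, f(x_2) = 0.327195, coefficient = 2
x_3 = 0.5000, f(x_3) = 0.479426, coefficient = 2
x_4 = 0.6667, f(x_4) = 0.618370, coefficient = 2
x_5 = 0.8333, f(x_5) = 0.740177, coefficient = 2
x_6 = 1.0000, f(x_6) = 0.841471, coefficient = 1

I ≈ (0.166667/2) × 5.503597 = 0.458633
Exact value: 0.459698
Error: 0.001065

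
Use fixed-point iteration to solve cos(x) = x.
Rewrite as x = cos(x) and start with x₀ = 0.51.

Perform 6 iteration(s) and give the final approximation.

Equation: cos(x) = x
Fixed-point form: x = cos(x)
x₀ = 0.51

x_1 = g(0.510000) = 0.872745
x_2 = g(0.872745) = 0.642726
x_3 = g(0.642726) = 0.800465
x_4 = g(0.800465) = 0.696373
x_5 = g(0.696373) = 0.767173
x_6 = g(0.767173) = 0.719875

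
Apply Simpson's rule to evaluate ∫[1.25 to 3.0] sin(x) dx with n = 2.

f(x) = sin(x)
a = 1.25, b = 3.0, n = 2
h = (b - a)/n = 0.875000

Simpson's rule: (h/3)[f(x₀) + 4f(x₁) + 2f(x₂) + ... + f(xₙ)]

x_0 = 1.2500, f(x_0) = 0.948985, coefficient = 1
x_1 = 2.1250, f(x_1) = 0.850320, coefficient = 4
x_2 = 3.0000, f(x_2) = 0.141120, coefficient = 1

I ≈ (0.875000/3) × 4.491384 = 1.309987
Exact value: 1.305315
Error: 0.004672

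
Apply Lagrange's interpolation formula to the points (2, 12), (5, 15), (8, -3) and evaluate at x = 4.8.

Lagrange interpolation formula:
P(x) = Σ yᵢ × Lᵢ(x)
where Lᵢ(x) = Π_{j≠i} (x - xⱼ)/(xᵢ - xⱼ)

L_0(4.8) = (4.8 - 5)/(2 - 5) × (4.8 - 8)/(2 - 8) = 0.035556
L_1(4.8) = (4.8 - 2)/(5 - 2) × (4.8 - 8)/(5 - 8) = 0.995556
L_2(4.8) = (4.8 - 2)/(8 - 2) × (4.8 - 5)/(8 - 5) = -0.031111

P(4.8) = 12×L_0(4.8) + 15×L_1(4.8) + (-3)×L_2(4.8)
P(4.8) = 15.453333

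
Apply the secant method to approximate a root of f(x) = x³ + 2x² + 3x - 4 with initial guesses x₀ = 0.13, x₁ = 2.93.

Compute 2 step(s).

f(x) = x³ + 2x² + 3x - 4
x₀ = 0.13, x₁ = 2.93

Secant formula: x_{n+1} = x_n - f(x_n)(x_n - x_{n-1})/(f(x_n) - f(x_{n-1}))

Iteration 1:
  f(0.130000) = -3.574003
  f(2.930000) = 47.113557
  x_2 = 2.930000 - 47.113557×(2.930000 - 0.130000)/(47.113557 - (-3.574003))
       = 0.327429
Iteration 2:
  f(2.930000) = 47.113557
  f(0.327429) = -2.768189
  x_3 = 0.327429 - (-2.768189)×(0.327429 - 2.930000)/(-2.768189 - 47.113557)
       = 0.471859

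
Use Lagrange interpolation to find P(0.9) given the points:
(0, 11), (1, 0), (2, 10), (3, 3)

Lagrange interpolation formula:
P(x) = Σ yᵢ × Lᵢ(x)
where Lᵢ(x) = Π_{j≠i} (x - xⱼ)/(xᵢ - xⱼ)

L_0(0.9) = (0.9 - 1)/(0 - 1) × (0.9 - 2)/(0 - 2) × (0.9 - 3)/(0 - 3) = 0.038500
L_1(0.9) = (0.9 - 0)/(1 - 0) × (0.9 - 2)/(1 - 2) × (0.9 - 3)/(1 - 3) = 1.039500
L_2(0.9) = (0.9 - 0)/(2 - 0) × (0.9 - 1)/(2 - 1) × (0.9 - 3)/(2 - 3) = -0.094500
L_3(0.9) = (0.9 - 0)/(3 - 0) × (0.9 - 1)/(3 - 1) × (0.9 - 2)/(3 - 2) = 0.016500

P(0.9) = 11×L_0(0.9) + 0×L_1(0.9) + 10×L_2(0.9) + 3×L_3(0.9)
P(0.9) = -0.472000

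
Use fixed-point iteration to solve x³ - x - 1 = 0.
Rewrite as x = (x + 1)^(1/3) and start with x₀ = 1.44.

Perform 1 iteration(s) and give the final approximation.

Equation: x³ - x - 1 = 0
Fixed-point form: x = (x + 1)^(1/3)
x₀ = 1.44

x_1 = g(1.440000) = 1.346263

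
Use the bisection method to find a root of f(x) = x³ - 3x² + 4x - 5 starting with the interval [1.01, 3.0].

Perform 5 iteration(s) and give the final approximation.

f(x) = x³ - 3x² + 4x - 5
Initial interval: [1.01, 3.0]

Iteration 1:
  c_1 = (1.010000 + 3.000000)/2 = 2.005000
  f(c_1) = f(2.005000) = -0.979925
  f(a) × f(c) ≥ 0, new interval: [2.005000, 3.000000]
Iteration 2:
  c_2 = (2.005000 + 3.000000)/2 = 2.502500
  f(c_2) = f(2.502500) = 1.894403
  f(a) × f(c) < 0, new interval: [2.005000, 2.502500]
Iteration 3:
  c_3 = (2.005000 + 2.502500)/2 = 2.253750
  f(c_3) = f(2.253750) = 0.224506
  f(a) × f(c) < 0, new interval: [2.005000, 2.253750]
Iteration 4:
  c_4 = (2.005000 + 2.253750)/2 = 2.129375
  f(c_4) = f(2.129375) = -0.430121
  f(a) × f(c) ≥ 0, new interval: [2.129375, 2.253750]
Iteration 5:
  c_5 = (2.129375 + 2.253750)/2 = 2.191562
  f(c_5) = f(2.191562) = -0.116632
  f(a) × f(c) ≥ 0, new interval: [2.191562, 2.253750]

After 5 iteration(s), the approximation is c_5 = 2.191562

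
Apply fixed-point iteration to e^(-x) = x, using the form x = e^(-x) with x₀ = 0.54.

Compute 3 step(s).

Equation: e^(-x) = x
Fixed-point form: x = e^(-x)
x₀ = 0.54

x_1 = g(0.540000) = 0.582748
x_2 = g(0.582748) = 0.558362
x_3 = g(0.558362) = 0.572146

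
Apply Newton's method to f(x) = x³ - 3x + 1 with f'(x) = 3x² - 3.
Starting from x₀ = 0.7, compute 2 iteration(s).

f(x) = x³ - 3x + 1
f'(x) = 3x² - 3
x₀ = 0.7

Newton-Raphson formula: x_{n+1} = x_n - f(x_n)/f'(x_n)

Iteration 1:
  f(0.700000) = -0.757000
  f'(0.700000) = -1.530000
  x_1 = 0.700000 - (-0.757000)/(-1.530000) = 0.205229
Iteration 2:
  f(0.205229) = 0.392958
  f'(0.205229) = -2.873643
  x_2 = 0.205229 - 0.392958/(-2.873643) = 0.341974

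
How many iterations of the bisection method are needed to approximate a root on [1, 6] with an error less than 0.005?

We need (b-a)/2^n ≤ 0.005
(6 - 1)/2^n ≤ 0.005
5/2^n ≤ 0.005
2^n ≥ 1000
n ≥ log₂(1000) = 9.97
n ≥ 10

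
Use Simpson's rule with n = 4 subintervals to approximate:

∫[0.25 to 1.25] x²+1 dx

f(x) = x²+1
a = 0.25, b = 1.25, n = 4
h = (b - a)/n = 0.250000

Simpson's rule: (h/3)[f(x₀) + 4f(x₁) + 2f(x₂) + ... + f(xₙ)]

x_0 = 0.2500, f(x_0) = 1.062500, coefficient = 1
x_1 = 0.5000, f(x_1) = 1.250000, coefficient = 4
x_2 = 0.7500, f(x_2) = 1.562500, coefficient = 2
x_3 = 1.0000, f(x_3) = 2.000000, coefficient = 4
x_4 = 1.2500, f(x_4) = 2.562500, coefficient = 1

I ≈ (0.250000/3) × 19.750000 = 1.645833
Exact value: 1.645833
Error: 0.000000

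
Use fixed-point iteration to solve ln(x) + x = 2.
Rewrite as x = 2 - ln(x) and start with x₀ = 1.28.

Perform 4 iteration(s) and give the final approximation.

Equation: ln(x) + x = 2
Fixed-point form: x = 2 - ln(x)
x₀ = 1.28

x_1 = g(1.280000) = 1.753140
x_2 = g(1.753140) = 1.438592
x_3 = g(1.438592) = 1.636335
x_4 = g(1.636335) = 1.507541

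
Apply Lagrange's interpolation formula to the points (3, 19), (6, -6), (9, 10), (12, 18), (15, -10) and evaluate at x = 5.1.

Lagrange interpolation formula:
P(x) = Σ yᵢ × Lᵢ(x)
where Lᵢ(x) = Π_{j≠i} (x - xⱼ)/(xᵢ - xⱼ)

L_0(5.1) = (5.1 - 6)/(3 - 6) × (5.1 - 9)/(3 - 9) × (5.1 - 12)/(3 - 12) × (5.1 - 15)/(3 - 15) = 0.123338
L_1(5.1) = (5.1 - 3)/(6 - 3) × (5.1 - 9)/(6 - 9) × (5.1 - 12)/(6 - 12) × (5.1 - 15)/(6 - 15) = 1.151150
L_2(5.1) = (5.1 - 3)/(9 - 3) × (5.1 - 6)/(9 - 6) × (5.1 - 12)/(9 - 12) × (5.1 - 15)/(9 - 15) = -0.398475
L_3(5.1) = (5.1 - 3)/(12 - 3) × (5.1 - 6)/(12 - 6) × (5.1 - 9)/(12 - 9) × (5.1 - 15)/(12 - 15) = 0.150150
L_4(5.1) = (5.1 - 3)/(15 - 3) × (5.1 - 6)/(15 - 6) × (5.1 - 9)/(15 - 9) × (5.1 - 12)/(15 - 12) = -0.026163

P(5.1) = 19×L_0(5.1) + (-6)×L_1(5.1) + 10×L_2(5.1) + 18×L_3(5.1) + (-10)×L_4(5.1)
P(5.1) = -5.583913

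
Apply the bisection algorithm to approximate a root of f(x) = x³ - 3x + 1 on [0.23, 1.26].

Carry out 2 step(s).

f(x) = x³ - 3x + 1
Initial interval: [0.23, 1.26]

Iteration 1:
  c_1 = (0.230000 + 1.260000)/2 = 0.745000
  f(c_1) = f(0.745000) = -0.821506
  f(a) × f(c) < 0, new interval: [0.230000, 0.745000]
Iteration 2:
  c_2 = (0.230000 + 0.745000)/2 = 0.487500
  f(c_2) = f(0.487500) = -0.346643
  f(a) × f(c) < 0, new interval: [0.230000, 0.487500]

After 2 iteration(s), the approximation is c_2 = 0.487500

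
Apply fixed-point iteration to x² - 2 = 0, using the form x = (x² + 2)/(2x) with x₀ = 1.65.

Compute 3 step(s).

Equation: x² - 2 = 0
Fixed-point form: x = (x² + 2)/(2x)
x₀ = 1.65

x_1 = g(1.650000) = 1.431061
x_2 = g(1.431061) = 1.414313
x_3 = g(1.414313) = 1.414214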